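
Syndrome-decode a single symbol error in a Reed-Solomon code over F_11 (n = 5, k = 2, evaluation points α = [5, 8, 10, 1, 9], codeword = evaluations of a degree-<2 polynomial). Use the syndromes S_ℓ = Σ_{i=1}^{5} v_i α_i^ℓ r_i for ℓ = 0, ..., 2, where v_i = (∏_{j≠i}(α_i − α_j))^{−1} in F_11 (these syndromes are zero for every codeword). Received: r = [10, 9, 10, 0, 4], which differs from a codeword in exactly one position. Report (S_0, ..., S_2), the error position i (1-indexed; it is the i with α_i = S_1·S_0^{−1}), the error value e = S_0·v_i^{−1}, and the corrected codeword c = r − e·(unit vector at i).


S = (4, 9, 1), error at position 1, error magnitude e = 8, c = [2, 9, 10, 0, 4].

Step 1: column multipliers v_i = (∏_{j≠i}(α_i − α_j))^{−1} mod 11.
  i = 1 (α = 5): (5−8)(5−10)(5−1)(5−9) = (−3)·(−5)·4·(−4) = −240 ≡ 2, so v_1 = 2^{−1} = 6 (mod 11).
  i = 2 (α = 8): (8−5)(8−10)(8−1)(8−9) = 3·(−2)·7·(−1) = 42 ≡ 9, so v_2 = 9^{−1} = 5 (mod 11).
  i = 3 (α = 10): (10−5)(10−8)(10−1)(10−9) = 5·2·9·1 = 90 ≡ 2, so v_3 = 2^{−1} = 6 (mod 11).
  i = 4 (α = 1): (1−5)(1−8)(1−10)(1−9) = (−4)·(−7)·(−9)·(−8) = 2016 ≡ 3, so v_4 = 3^{−1} = 4 (mod 11).
  i = 5 (α = 9): (9−5)(9−8)(9−10)(9−1) = 4·1·(−1)·8 = −32 ≡ 1, so v_5 = 1^{−1} = 1 (mod 11).
  v = [6, 5, 6, 4, 1].
Step 2: syndromes of r = [10, 9, 10, 0, 4] (all sums mod 11).
  S_0 = Σ v_i r_i = 6·10 + 5·9 + 6·10 + 4·0 + 1·4 = 169 ≡ 4.
  S_1 = Σ v_i α_i r_i = 6·5·10 + 5·8·9 + 6·10·10 + 4·1·0 + 1·9·4 = 1296 ≡ 9.
  α_i^2 mod 11 = [3, 9, 1, 1, 4].
  S_2 = Σ v_i α_i^2 r_i = 6·3·10 + 5·9·9 + 6·1·10 + 4·1·0 + 1·4·4 = 661 ≡ 1.
  S = (4, 9, 1) ≠ 0, so r is not a codeword (an error is present).
Step 3: locate the error. For a single error e at position i, S_ℓ = v_i·e·α_i^ℓ, so α_err = S_1/S_0.
  S_0^{−1} = 4^{−1} = 3 (mod 11), so α_err = 9·3 = 27 ≡ 5 = α_1. Error position i = 1.
  Consistency check: S_2/S_1 = 1·5 = 5 ≡ 5 = α_err ✓ (single-error assumption holds).
Step 4: error magnitude e = S_0/v_1 = S_0·∏_{j≠1}(α_1 − α_j) = 4·2 = 8 ≡ 8 (mod 11).
Step 5: correct position 1: c_1 = r_1 − e = 10 − 8 ≡ 2 (mod 11). Hence c = [2, 9, 10, 0, 4].
  Check: interpolating c through the α_i gives m(x) = 5 + 6·x (degree < 2) with m(α_i) = c_i for every i, so c is indeed a codeword.


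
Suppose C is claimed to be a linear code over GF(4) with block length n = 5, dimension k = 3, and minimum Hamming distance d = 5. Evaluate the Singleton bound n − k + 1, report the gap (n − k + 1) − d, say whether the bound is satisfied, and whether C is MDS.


Singleton RHS = n − k + 1 = 3, slack = -2, bound violated (no such code; not MDS).

Singleton bound: d ≤ n − k + 1.
Here n = 5, k = 3, so n − k + 1 = 3.
Given d = 5, check d ≤ 3: NO.
Slack = (n − k + 1) − d = -2.
The slack is negative: d = 5 exceeds n − k + 1 = 3 by 2, so the Singleton bound is violated and no linear [5, 3, 5]_4 code can exist. In particular it is not MDS (MDS requires d = n − k + 1 exactly).
Description: the claimed parameters are [5, 3, 5]_4; such a code would be impossible (violates the Singleton bound).


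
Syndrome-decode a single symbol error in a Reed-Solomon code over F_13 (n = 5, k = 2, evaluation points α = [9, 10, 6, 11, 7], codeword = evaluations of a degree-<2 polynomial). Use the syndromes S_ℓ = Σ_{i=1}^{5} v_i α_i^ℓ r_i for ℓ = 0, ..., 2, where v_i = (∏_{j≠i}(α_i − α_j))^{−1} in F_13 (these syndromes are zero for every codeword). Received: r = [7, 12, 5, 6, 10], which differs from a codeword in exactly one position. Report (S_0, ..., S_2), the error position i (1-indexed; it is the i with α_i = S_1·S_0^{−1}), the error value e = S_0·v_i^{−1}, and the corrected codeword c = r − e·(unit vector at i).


S = (2, 9, 8), error at position 4, error magnitude e = 2, c = [7, 12, 5, 4, 10].

Step 1: column multipliers v_i = (∏_{j≠i}(α_i − α_j))^{−1} mod 13.
  i = 1 (α = 9): (9−10)(9−6)(9−11)(9−7) = (−1)·3·(−2)·2 = 12 ≡ 12, so v_1 = 12^{−1} = 12 (mod 13).
  i = 2 (α = 10): (10−9)(10−6)(10−11)(10−7) = 1·4·(−1)·3 = −12 ≡ 1, so v_2 = 1^{−1} = 1 (mod 13).
  i = 3 (α = 6): (6−9)(6−10)(6−11)(6−7) = (−3)·(−4)·(−5)·(−1) = 60 ≡ 8, so v_3 = 8^{−1} = 5 (mod 13).
  i = 4 (α = 11): (11−9)(11−10)(11−6)(11−7) = 2·1·5·4 = 40 ≡ 1, so v_4 = 1^{−1} = 1 (mod 13).
  i = 5 (α = 7): (7−9)(7−10)(7−6)(7−11) = (−2)·(−3)·1·(−4) = −24 ≡ 2, so v_5 = 2^{−1} = 7 (mod 13).
  v = [12, 1, 5, 1, 7].
Step 2: syndromes of r = [7, 12, 5, 6, 10] (all sums mod 13).
  S_0 = Σ v_i r_i = 12·7 + 1·12 + 5·5 + 1·6 + 7·10 = 197 ≡ 2.
  S_1 = Σ v_i α_i r_i = 12·9·7 + 1·10·12 + 5·6·5 + 1·11·6 + 7·7·10 = 1582 ≡ 9.
  α_i^2 mod 13 = [3, 9, 10, 4, 10].
  S_2 = Σ v_i α_i^2 r_i = 12·3·7 + 1·9·12 + 5·10·5 + 1·4·6 + 7·10·10 = 1334 ≡ 8.
  S = (2, 9, 8) ≠ 0, so r is not a codeword (an error is present).
Step 3: locate the error. For a single error e at position i, S_ℓ = v_i·e·α_i^ℓ, so α_err = S_1/S_0.
  S_0^{−1} = 2^{−1} = 7 (mod 13), so α_err = 9·7 = 63 ≡ 11 = α_4. Error position i = 4.
  Consistency check: S_2/S_1 = 8·3 = 24 ≡ 11 = α_err ✓ (single-error assumption holds).
Step 4: error magnitude e = S_0/v_4 = S_0·∏_{j≠4}(α_4 − α_j) = 2·1 = 2 ≡ 2 (mod 13).
Step 5: correct position 4: c_4 = r_4 − e = 6 − 2 ≡ 4 (mod 13). Hence c = [7, 12, 5, 4, 10].
  Check: interpolating c through the α_i gives m(x) = 1 + 5·x (degree < 2) with m(α_i) = c_i for every i, so c is indeed a codeword.


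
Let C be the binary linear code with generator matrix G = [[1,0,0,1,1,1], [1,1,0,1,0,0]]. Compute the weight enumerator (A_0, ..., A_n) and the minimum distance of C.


Weight distribution: A_0 = 1, A_3 = 2, A_4 = 1. Minimum distance d = 3.

Enumerate all 2^2 = 4 messages m ∈ F_2^2.
For each, compute codeword c = mG in F_2^6, then tally its weight.
  m = 00 → c = 000000, weight = 0.
  m = 10 → c = 100111, weight = 4.
  m = 01 → c = 110100, weight = 3.
  m = 11 → c = 010011, weight = 3.
Tally weights:
  weight 0: 1 codewords.
  weight 3: 2 codewords.
  weight 4: 1 codewords.
Minimum distance d = smallest w > 0 with A_w > 0 = 3.
Sanity: Σ A_w = 4 = 2^2 = 4 ✓.


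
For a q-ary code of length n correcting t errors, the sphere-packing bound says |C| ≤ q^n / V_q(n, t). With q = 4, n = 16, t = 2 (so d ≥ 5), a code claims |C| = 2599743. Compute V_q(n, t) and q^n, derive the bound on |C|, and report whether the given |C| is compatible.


V_q(n, t) = 1129, q^n = 4294967296, Hamming bound = 3804222, |C| = 2599743 ≤ bound (satisfied).

Step 1: Compute V_q(n, t) = Σ_{j=0}^2 C(n, j) (q−1)^j.
  j = 0: C(16,0)·(3)^0 = 1·1 = 1.
  j = 1: C(16,1)·(3)^1 = 16·3 = 48.
  j = 2: C(16,2)·(3)^2 = 120·9 = 1080.
  V_q(n, t) = 1 + 48 + 1080 = 1129.
Step 2: q^n = 4^16 = 4294967296.
Step 3: Hamming bound ⌊q^n / V_q(n,t)⌋ = ⌊4294967296/1129⌋ = 3804222.
Step 4: Compare |C| = 2599743 to 3804222: satisfied.
The claimed |C| lies below the Hamming bound.


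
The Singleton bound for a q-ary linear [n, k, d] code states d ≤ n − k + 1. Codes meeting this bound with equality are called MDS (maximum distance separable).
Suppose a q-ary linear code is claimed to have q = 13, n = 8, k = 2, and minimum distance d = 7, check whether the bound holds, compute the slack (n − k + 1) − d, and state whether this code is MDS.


Singleton RHS = n − k + 1 = 7, slack = 0, bound satisfied, MDS.

Singleton bound: d ≤ n − k + 1.
Here n = 8, k = 2, so n − k + 1 = 7.
Given d = 7, check d ≤ 7: YES.
Slack = (n − k + 1) − d = 0.
The code is MDS (slack = 0).
Description: the claimed parameters are [8, 2, 7]_13; such a code would be MDS (meets Singleton bound).


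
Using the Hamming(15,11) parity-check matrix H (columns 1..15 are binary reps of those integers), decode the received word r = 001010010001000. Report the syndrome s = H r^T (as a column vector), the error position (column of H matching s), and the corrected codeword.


s = (0, 0, 1, 0)^T, error position = 2, corrected codeword c = 011010010001000

Compute s = H r^T mod 2 one row at a time:
  s_1 = 1 + 0 + 0 + 0 + 1 + 0 + 0 + 0 = 2 ≡ 0 (mod 2).
  s_2 = 0 + 1 + 0 + 0 + 1 + 0 + 0 + 0 = 2 ≡ 0 (mod 2).
  s_3 = 0 + 1 + 0 + 0 + 0 + 0 + 0 + 0 = 1 ≡ 1 (mod 2).
  s_4 = 0 + 1 + 1 + 0 + 0 + 0 + 0 + 0 = 2 ≡ 0 (mod 2).
s = (0, 0, 1, 0)^T — this equals column 2 of H (binary 0010), so error is at position 2.
Correct: flip bit 2 of r = 001010010001000 to get c = 011010010001000.


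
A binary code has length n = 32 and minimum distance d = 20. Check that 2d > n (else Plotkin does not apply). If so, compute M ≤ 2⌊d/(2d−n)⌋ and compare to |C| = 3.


Plotkin bound M ≤ 4; given |C| = 3 ≤ bound (satisfied).

Check applicability: 2d = 40, n = 32.
2d − n = 8 > 0, so Plotkin applies.
Compute d/(2d−n) = 20/8 ≈ 2.5000.
⌊d/(2d−n)⌋ = 2.
Plotkin bound: M ≤ 2·2 = 4.
Given |C| = 3, check: satisfied.
This |C| is below the Plotkin bound.


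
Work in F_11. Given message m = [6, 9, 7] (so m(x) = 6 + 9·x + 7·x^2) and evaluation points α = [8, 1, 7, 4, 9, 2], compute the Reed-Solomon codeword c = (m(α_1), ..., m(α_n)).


c = [9, 0, 5, 0, 5, 8]

Message polynomial: m(x) = 6 + 9·x + 7·x^2 (mod 11).
For each evaluation point α_i, compute m(α_i) mod 11:
  α_1 = 8: Horner steps 7 → 10 → 9, so m(8) = 9.
  α_2 = 1: Horner steps 7 → 5 → 0, so m(1) = 0.
  α_3 = 7: Horner steps 7 → 3 → 5, so m(7) = 5.
  α_4 = 4: Horner steps 7 → 4 → 0, so m(4) = 0.
  α_5 = 9: Horner steps 7 → 6 → 5, so m(9) = 5.
  α_6 = 2: Horner steps 7 → 1 → 8, so m(2) = 8.
Codeword c = [9, 0, 5, 0, 5, 8] ∈ F_11^6.


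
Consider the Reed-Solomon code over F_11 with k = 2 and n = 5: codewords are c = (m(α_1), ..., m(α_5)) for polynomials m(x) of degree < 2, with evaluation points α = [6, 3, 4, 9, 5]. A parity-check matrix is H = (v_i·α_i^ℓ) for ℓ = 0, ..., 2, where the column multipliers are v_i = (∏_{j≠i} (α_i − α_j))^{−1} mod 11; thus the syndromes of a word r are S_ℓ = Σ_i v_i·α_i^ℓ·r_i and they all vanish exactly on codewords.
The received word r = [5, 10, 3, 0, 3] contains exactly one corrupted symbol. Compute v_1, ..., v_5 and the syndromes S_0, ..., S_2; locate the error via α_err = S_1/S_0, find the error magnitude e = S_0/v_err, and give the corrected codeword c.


S = (2, 8, 10), error at position 3, error magnitude e = 2, c = [5, 10, 1, 0, 3].

Step 1: column multipliers v_i = (∏_{j≠i}(α_i − α_j))^{−1} mod 11.
  i = 1 (α = 6): (6−3)(6−4)(6−9)(6−5) = 3·2·(−3)·1 = −18 ≡ 4, so v_1 = 4^{−1} = 3 (mod 11).
  i = 2 (α = 3): (3−6)(3−4)(3−9)(3−5) = (−3)·(−1)·(−6)·(−2) = 36 ≡ 3, so v_2 = 3^{−1} = 4 (mod 11).
  i = 3 (α = 4): (4−6)(4−3)(4−9)(4−5) = (−2)·1·(−5)·(−1) = −10 ≡ 1, so v_3 = 1^{−1} = 1 (mod 11).
  i = 4 (α = 9): (9−6)(9−3)(9−4)(9−5) = 3·6·5·4 = 360 ≡ 8, so v_4 = 8^{−1} = 7 (mod 11).
  i = 5 (α = 5): (5−6)(5−3)(5−4)(5−9) = (−1)·2·1·(−4) = 8 ≡ 8, so v_5 = 8^{−1} = 7 (mod 11).
  v = [3, 4, 1, 7, 7].
Step 2: syndromes of r = [5, 10, 3, 0, 3] (all sums mod 11).
  S_0 = Σ v_i r_i = 3·5 + 4·10 + 1·3 + 7·0 + 7·3 = 79 ≡ 2.
  S_1 = Σ v_i α_i r_i = 3·6·5 + 4·3·10 + 1·4·3 + 7·9·0 + 7·5·3 = 327 ≡ 8.
  α_i^2 mod 11 = [3, 9, 5, 4, 3].
  S_2 = Σ v_i α_i^2 r_i = 3·3·5 + 4·9·10 + 1·5·3 + 7·4·0 + 7·3·3 = 483 ≡ 10.
  S = (2, 8, 10) ≠ 0, so r is not a codeword (an error is present).
Step 3: locate the error. For a single error e at position i, S_ℓ = v_i·e·α_i^ℓ, so α_err = S_1/S_0.
  S_0^{−1} = 2^{−1} = 6 (mod 11), so α_err = 8·6 = 48 ≡ 4 = α_3. Error position i = 3.
  Consistency check: S_2/S_1 = 10·7 = 70 ≡ 4 = α_err ✓ (single-error assumption holds).
Step 4: error magnitude e = S_0/v_3 = S_0·∏_{j≠3}(α_3 − α_j) = 2·1 = 2 ≡ 2 (mod 11).
Step 5: correct position 3: c_3 = r_3 − e = 3 − 2 ≡ 1 (mod 11). Hence c = [5, 10, 1, 0, 3].
  Check: interpolating c through the α_i gives m(x) = 4 + 2·x (degree < 2) with m(α_i) = c_i for every i, so c is indeed a codeword.


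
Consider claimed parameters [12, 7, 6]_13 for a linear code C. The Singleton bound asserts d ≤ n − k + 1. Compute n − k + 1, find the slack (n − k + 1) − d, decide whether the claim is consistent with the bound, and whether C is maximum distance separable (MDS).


Singleton RHS = n − k + 1 = 6, slack = 0, bound satisfied, MDS.

Singleton bound: d ≤ n − k + 1.
Here n = 12, k = 7, so n − k + 1 = 6.
Given d = 6, check d ≤ 6: YES.
Slack = (n − k + 1) − d = 0.
The code is MDS (slack = 0).
Description: the claimed parameters are [12, 7, 6]_13; such a code would be MDS (meets Singleton bound).


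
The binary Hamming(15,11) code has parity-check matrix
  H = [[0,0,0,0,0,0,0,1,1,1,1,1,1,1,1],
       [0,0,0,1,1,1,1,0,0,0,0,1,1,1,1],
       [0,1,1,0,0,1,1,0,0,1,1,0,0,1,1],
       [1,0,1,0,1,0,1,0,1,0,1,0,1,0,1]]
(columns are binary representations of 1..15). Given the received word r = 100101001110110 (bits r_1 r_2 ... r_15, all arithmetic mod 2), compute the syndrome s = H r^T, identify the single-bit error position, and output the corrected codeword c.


s = (1, 0, 0, 0)^T, error position = 8, corrected codeword c = 100101011110110

Compute s = H r^T mod 2 one row at a time:
  s_1 = 0 + 1 + 1 + 1 + 0 + 1 + 1 + 0 = 5 ≡ 1 (mod 2).
  s_2 = 1 + 0 + 1 + 0 + 0 + 1 + 1 + 0 = 4 ≡ 0 (mod 2).
  s_3 = 0 + 0 + 1 + 0 + 1 + 1 + 1 + 0 = 4 ≡ 0 (mod 2).
  s_4 = 1 + 0 + 0 + 0 + 1 + 1 + 1 + 0 = 4 ≡ 0 (mod 2).
s = (1, 0, 0, 0)^T — this equals column 8 of H (binary 1000), so error is at position 8.
Correct: flip bit 8 of r = 100101001110110 to get c = 100101011110110.


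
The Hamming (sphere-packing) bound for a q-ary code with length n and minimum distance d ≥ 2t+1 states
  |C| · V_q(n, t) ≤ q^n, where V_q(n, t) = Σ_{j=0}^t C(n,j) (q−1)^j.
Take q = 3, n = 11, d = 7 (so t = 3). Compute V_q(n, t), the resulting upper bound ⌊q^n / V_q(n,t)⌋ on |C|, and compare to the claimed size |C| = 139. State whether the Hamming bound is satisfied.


V_q(n, t) = 1563, q^n = 177147, Hamming bound = 113, |C| = 139 > bound (violated).

Step 1: Compute V_q(n, t) = Σ_{j=0}^3 C(n, j) (q−1)^j.
  j = 0: C(11,0)·(2)^0 = 1·1 = 1.
  j = 1: C(11,1)·(2)^1 = 11·2 = 22.
  j = 2: C(11,2)·(2)^2 = 55·4 = 220.
  j = 3: C(11,3)·(2)^3 = 165·8 = 1320.
  V_q(n, t) = 1 + 22 + 220 + 1320 = 1563.
Step 2: q^n = 3^11 = 177147.
Step 3: Hamming bound ⌊q^n / V_q(n,t)⌋ = ⌊177147/1563⌋ = 113.
Step 4: Compare |C| = 139 to 113: violated.
The claimed |C| lies above the Hamming bound, so no 3-ary code of length 11 with d ≥ 7 can have 139 codewords.


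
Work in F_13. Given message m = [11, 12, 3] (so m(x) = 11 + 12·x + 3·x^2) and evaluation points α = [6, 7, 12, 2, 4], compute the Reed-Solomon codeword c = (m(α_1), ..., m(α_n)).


c = [9, 8, 2, 8, 3]

Message polynomial: m(x) = 11 + 12·x + 3·x^2 (mod 13).
For each evaluation point α_i, compute m(α_i) mod 13:
  α_1 = 6: Horner steps 3 → 4 → 9, so m(6) = 9.
  α_2 = 7: Horner steps 3 → 7 → 8, so m(7) = 8.
  α_3 = 12: Horner steps 3 → 9 → 2, so m(12) = 2.
  α_4 = 2: Horner steps 3 → 5 → 8, so m(2) = 8.
  α_5 = 4: Horner steps 3 → 11 → 3, so m(4) = 3.
Codeword c = [9, 8, 2, 8, 3] ∈ F_13^5.


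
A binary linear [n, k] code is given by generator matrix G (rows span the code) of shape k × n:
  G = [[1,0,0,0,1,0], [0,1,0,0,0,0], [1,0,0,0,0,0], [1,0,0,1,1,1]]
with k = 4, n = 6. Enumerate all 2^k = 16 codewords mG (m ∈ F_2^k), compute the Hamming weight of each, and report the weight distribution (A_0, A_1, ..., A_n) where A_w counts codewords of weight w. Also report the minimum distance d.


Weight distribution: A_0 = 1, A_1 = 3, A_2 = 4, A_3 = 4, A_4 = 3, A_5 = 1. Minimum distance d = 1.

Enumerate all 2^4 = 16 messages m ∈ F_2^4.
For each, compute codeword c = mG in F_2^6, then tally its weight.
  m = 0000 → c = 000000, weight = 0.
  m = 1000 → c = 100010, weight = 2.
  m = 0100 → c = 010000, weight = 1.
  m = 1100 → c = 110010, weight = 3.
  m = 0010 → c = 100000, weight = 1.
  m = 1010 → c = 000010, weight = 1.
  m = 0110 → c = 110000, weight = 2.
  m = 1110 → c = 010010, weight = 2.
  m = 0001 → c = 100111, weight = 4.
  m = 1001 → c = 000101, weight = 2.
  m = 0101 → c = 110111, weight = 5.
  m = 1101 → c = 010101, weight = 3.
  m = 0011 → c = 000111, weight = 3.
  m = 1011 → c = 100101, weight = 3.
  m = 0111 → c = 010111, weight = 4.
  m = 1111 → c = 110101, weight = 4.
Tally weights:
  weight 0: 1 codewords.
  weight 1: 3 codewords.
  weight 2: 4 codewords.
  weight 3: 4 codewords.
  weight 4: 3 codewords.
  weight 5: 1 codewords.
Minimum distance d = smallest w > 0 with A_w > 0 = 1.
Sanity: Σ A_w = 16 = 2^4 = 16 ✓.


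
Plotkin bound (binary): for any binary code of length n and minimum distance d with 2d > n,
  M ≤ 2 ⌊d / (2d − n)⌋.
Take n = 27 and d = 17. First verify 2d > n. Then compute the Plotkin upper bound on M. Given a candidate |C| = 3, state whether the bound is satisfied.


Plotkin bound M ≤ 4; given |C| = 3 ≤ bound (satisfied).

Check applicability: 2d = 34, n = 27.
2d − n = 7 > 0, so Plotkin applies.
Compute d/(2d−n) = 17/7 ≈ 2.4286.
⌊d/(2d−n)⌋ = 2.
Plotkin bound: M ≤ 2·2 = 4.
Given |C| = 3, check: satisfied.
This |C| is below the Plotkin bound.


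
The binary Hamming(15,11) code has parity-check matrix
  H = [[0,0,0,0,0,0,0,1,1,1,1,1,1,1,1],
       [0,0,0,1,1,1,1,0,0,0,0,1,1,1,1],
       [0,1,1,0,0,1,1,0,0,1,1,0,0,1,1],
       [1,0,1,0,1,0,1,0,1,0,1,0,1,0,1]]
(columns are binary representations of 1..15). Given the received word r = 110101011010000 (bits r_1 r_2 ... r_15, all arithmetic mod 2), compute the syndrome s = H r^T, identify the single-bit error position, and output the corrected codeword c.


s = (1, 0, 1, 1)^T, error position = 11, corrected codeword c = 110101011000000

Compute s = H r^T mod 2 one row at a time:
  s_1 = 1 + 1 + 0 + 1 + 0 + 0 + 0 + 0 = 3 ≡ 1 (mod 2).
  s_2 = 1 + 0 + 1 + 0 + 0 + 0 + 0 + 0 = 2 ≡ 0 (mod 2).
  s_3 = 1 + 0 + 1 + 0 + 0 + 1 + 0 + 0 = 3 ≡ 1 (mod 2).
  s_4 = 1 + 0 + 0 + 0 + 1 + 1 + 0 + 0 = 3 ≡ 1 (mod 2).
s = (1, 0, 1, 1)^T — this equals column 11 of H (binary 1011), so error is at position 11.
Correct: flip bit 11 of r = 110101011010000 to get c = 110101011000000.


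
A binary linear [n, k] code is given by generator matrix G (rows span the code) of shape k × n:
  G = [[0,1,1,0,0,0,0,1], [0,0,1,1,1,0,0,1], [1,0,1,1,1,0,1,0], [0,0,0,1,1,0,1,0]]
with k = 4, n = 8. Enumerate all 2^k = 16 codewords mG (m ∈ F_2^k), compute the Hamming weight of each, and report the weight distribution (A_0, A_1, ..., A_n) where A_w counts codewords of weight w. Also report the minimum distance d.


Weight distribution: A_0 = 1, A_2 = 2, A_3 = 6, A_4 = 3, A_5 = 2, A_6 = 2. Minimum distance d = 2.

Enumerate all 2^4 = 16 messages m ∈ F_2^4.
For each, compute codeword c = mG in F_2^8, then tally its weight.
  m = 0000 → c = 00000000, weight = 0.
  m = 1000 → c = 01100001, weight = 3.
  m = 0100 → c = 00111001, weight = 4.
  m = 1100 → c = 01011000, weight = 3.
  m = 0010 → c = 10111010, weight = 5.
  m = 1010 → c = 11011011, weight = 6.
  m = 0110 → c = 10000011, weight = 3.
  m = 1110 → c = 11100010, weight = 4.
  m = 0001 → c = 00011010, weight = 3.
  m = 1001 → c = 01111011, weight = 6.
  m = 0101 → c = 00100011, weight = 3.
  m = 1101 → c = 01000010, weight = 2.
  m = 0011 → c = 10100000, weight = 2.
  m = 1011 → c = 11000001, weight = 3.
  m = 0111 → c = 10011001, weight = 4.
  m = 1111 → c = 11111000, weight = 5.
Tally weights:
  weight 0: 1 codewords.
  weight 2: 2 codewords.
  weight 3: 6 codewords.
  weight 4: 3 codewords.
  weight 5: 2 codewords.
  weight 6: 2 codewords.
Minimum distance d = smallest w > 0 with A_w > 0 = 2.
Sanity: Σ A_w = 16 = 2^4 = 16 ✓.


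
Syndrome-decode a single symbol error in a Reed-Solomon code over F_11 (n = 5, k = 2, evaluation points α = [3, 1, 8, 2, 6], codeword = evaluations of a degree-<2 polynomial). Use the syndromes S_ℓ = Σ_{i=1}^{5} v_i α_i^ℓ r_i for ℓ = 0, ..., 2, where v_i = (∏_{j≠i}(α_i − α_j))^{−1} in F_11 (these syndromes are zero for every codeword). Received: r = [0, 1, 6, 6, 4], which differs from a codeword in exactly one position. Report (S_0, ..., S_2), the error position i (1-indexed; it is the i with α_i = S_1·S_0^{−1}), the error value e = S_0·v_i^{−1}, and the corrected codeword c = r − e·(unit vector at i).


S = (7, 1, 8), error at position 3, error magnitude e = 3, c = [0, 1, 3, 6, 4].

Step 1: column multipliers v_i = (∏_{j≠i}(α_i − α_j))^{−1} mod 11.
  i = 1 (α = 3): (3−1)(3−8)(3−2)(3−6) = 2·(−5)·1·(−3) = 30 ≡ 8, so v_1 = 8^{−1} = 7 (mod 11).
  i = 2 (α = 1): (1−3)(1−8)(1−2)(1−6) = (−2)·(−7)·(−1)·(−5) = 70 ≡ 4, so v_2 = 4^{−1} = 3 (mod 11).
  i = 3 (α = 8): (8−3)(8−1)(8−2)(8−6) = 5·7·6·2 = 420 ≡ 2, so v_3 = 2^{−1} = 6 (mod 11).
  i = 4 (α = 2): (2−3)(2−1)(2−8)(2−6) = (−1)·1·(−6)·(−4) = −24 ≡ 9, so v_4 = 9^{−1} = 5 (mod 11).
  i = 5 (α = 6): (6−3)(6−1)(6−8)(6−2) = 3·5·(−2)·4 = −120 ≡ 1, so v_5 = 1^{−1} = 1 (mod 11).
  v = [7, 3, 6, 5, 1].
Step 2: syndromes of r = [0, 1, 6, 6, 4] (all sums mod 11).
  S_0 = Σ v_i r_i = 7·0 + 3·1 + 6·6 + 5·6 + 1·4 = 73 ≡ 7.
  S_1 = Σ v_i α_i r_i = 7·3·0 + 3·1·1 + 6·8·6 + 5·2·6 + 1·6·4 = 375 ≡ 1.
  α_i^2 mod 11 = [9, 1, 9, 4, 3].
  S_2 = Σ v_i α_i^2 r_i = 7·9·0 + 3·1·1 + 6·9·6 + 5·4·6 + 1·3·4 = 459 ≡ 8.
  S = (7, 1, 8) ≠ 0, so r is not a codeword (an error is present).
Step 3: locate the error. For a single error e at position i, S_ℓ = v_i·e·α_i^ℓ, so α_err = S_1/S_0.
  S_0^{−1} = 7^{−1} = 8 (mod 11), so α_err = 1·8 = 8 ≡ 8 = α_3. Error position i = 3.
  Consistency check: S_2/S_1 = 8·1 = 8 ≡ 8 = α_err ✓ (single-error assumption holds).
Step 4: error magnitude e = S_0/v_3 = S_0·∏_{j≠3}(α_3 − α_j) = 7·2 = 14 ≡ 3 (mod 11).
Step 5: correct position 3: c_3 = r_3 − e = 6 − 3 ≡ 3 (mod 11). Hence c = [0, 1, 3, 6, 4].
  Check: interpolating c through the α_i gives m(x) = 7 + 5·x (degree < 2) with m(α_i) = c_i for every i, so c is indeed a codeword.


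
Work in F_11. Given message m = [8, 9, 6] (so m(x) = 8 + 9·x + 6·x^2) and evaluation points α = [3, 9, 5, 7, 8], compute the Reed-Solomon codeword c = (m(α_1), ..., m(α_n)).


c = [1, 3, 5, 2, 2]

Message polynomial: m(x) = 8 + 9·x + 6·x^2 (mod 11).
For each evaluation point α_i, compute m(α_i) mod 11:
  α_1 = 3: Horner steps 6 → 5 → 1, so m(3) = 1.
  α_2 = 9: Horner steps 6 → 8 → 3, so m(9) = 3.
  α_3 = 5: Horner steps 6 → 6 → 5, so m(5) = 5.
  α_4 = 7: Horner steps 6 → 7 → 2, so m(7) = 2.
  α_5 = 8: Horner steps 6 → 2 → 2, so m(8) = 2.
Codeword c = [1, 3, 5, 2, 2] ∈ F_11^5.


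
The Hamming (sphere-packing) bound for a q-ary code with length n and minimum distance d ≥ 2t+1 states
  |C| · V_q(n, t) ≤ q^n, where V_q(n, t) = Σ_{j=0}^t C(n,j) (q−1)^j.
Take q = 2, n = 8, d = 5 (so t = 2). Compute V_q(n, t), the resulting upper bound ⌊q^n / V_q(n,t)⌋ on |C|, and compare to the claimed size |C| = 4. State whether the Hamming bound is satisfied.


V_q(n, t) = 37, q^n = 256, Hamming bound = 6, |C| = 4 ≤ bound (satisfied).

Step 1: Compute V_q(n, t) = Σ_{j=0}^2 C(n, j) (q−1)^j.
  j = 0: C(8,0)·(1)^0 = 1·1 = 1.
  j = 1: C(8,1)·(1)^1 = 8·1 = 8.
  j = 2: C(8,2)·(1)^2 = 28·1 = 28.
  V_q(n, t) = 1 + 8 + 28 = 37.
Step 2: q^n = 2^8 = 256.
Step 3: Hamming bound ⌊q^n / V_q(n,t)⌋ = ⌊256/37⌋ = 6.
Step 4: Compare |C| = 4 to 6: satisfied.
The claimed |C| lies below the Hamming bound.


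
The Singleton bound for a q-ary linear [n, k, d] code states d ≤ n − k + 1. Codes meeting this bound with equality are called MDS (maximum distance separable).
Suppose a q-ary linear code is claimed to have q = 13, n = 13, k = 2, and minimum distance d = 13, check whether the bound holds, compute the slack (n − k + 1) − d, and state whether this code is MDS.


Singleton RHS = n − k + 1 = 12, slack = -1, bound violated (no such code; not MDS).

Singleton bound: d ≤ n − k + 1.
Here n = 13, k = 2, so n − k + 1 = 12.
Given d = 13, check d ≤ 12: NO.
Slack = (n − k + 1) − d = -1.
The slack is negative: d = 13 exceeds n − k + 1 = 12 by 1, so the Singleton bound is violated and no linear [13, 2, 13]_13 code can exist. In particular it is not MDS (MDS requires d = n − k + 1 exactly).
Description: the claimed parameters are [13, 2, 13]_13; such a code would be impossible (violates the Singleton bound).


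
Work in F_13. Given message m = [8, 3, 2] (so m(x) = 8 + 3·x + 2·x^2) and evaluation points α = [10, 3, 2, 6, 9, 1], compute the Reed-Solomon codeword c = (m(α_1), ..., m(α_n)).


c = [4, 9, 9, 7, 2, 0]

Message polynomial: m(x) = 8 + 3·x + 2·x^2 (mod 13).
For each evaluation point α_i, compute m(α_i) mod 13:
  α_1 = 10: Horner steps 2 → 10 → 4, so m(10) = 4.
  α_2 = 3: Horner steps 2 → 9 → 9, so m(3) = 9.
  α_3 = 2: Horner steps 2 → 7 → 9, so m(2) = 9.
  α_4 = 6: Horner steps 2 → 2 → 7, so m(6) = 7.
  α_5 = 9: Horner steps 2 → 8 → 2, so m(9) = 2.
  α_6 = 1: Horner steps 2 → 5 → 0, so m(1) = 0.
Codeword c = [4, 9, 9, 7, 2, 0] ∈ F_13^6.


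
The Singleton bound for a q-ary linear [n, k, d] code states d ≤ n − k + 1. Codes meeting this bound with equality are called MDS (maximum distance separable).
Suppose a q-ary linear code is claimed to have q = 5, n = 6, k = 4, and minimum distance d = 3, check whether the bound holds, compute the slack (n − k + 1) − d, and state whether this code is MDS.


Singleton RHS = n − k + 1 = 3, slack = 0, bound satisfied, MDS.

Singleton bound: d ≤ n − k + 1.
Here n = 6, k = 4, so n − k + 1 = 3.
Given d = 3, check d ≤ 3: YES.
Slack = (n − k + 1) − d = 0.
The code is MDS (slack = 0).
Description: the claimed parameters are [6, 4, 3]_5; such a code would be MDS (meets Singleton bound).


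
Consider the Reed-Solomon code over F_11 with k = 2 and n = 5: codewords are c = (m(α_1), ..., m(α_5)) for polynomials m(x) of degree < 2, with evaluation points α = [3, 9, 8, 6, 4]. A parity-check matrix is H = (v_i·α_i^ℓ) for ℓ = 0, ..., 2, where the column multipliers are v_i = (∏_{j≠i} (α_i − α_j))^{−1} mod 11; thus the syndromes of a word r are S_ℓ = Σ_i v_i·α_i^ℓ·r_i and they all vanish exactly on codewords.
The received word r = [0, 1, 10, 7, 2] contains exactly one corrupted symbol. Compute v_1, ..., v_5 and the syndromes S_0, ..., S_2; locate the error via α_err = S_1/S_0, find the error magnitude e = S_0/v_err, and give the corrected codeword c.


S = (4, 2, 1), error at position 4, error magnitude e = 1, c = [0, 1, 10, 6, 2].

Step 1: column multipliers v_i = (∏_{j≠i}(α_i − α_j))^{−1} mod 11.
  i = 1 (α = 3): (3−9)(3−8)(3−6)(3−4) = (−6)·(−5)·(−3)·(−1) = 90 ≡ 2, so v_1 = 2^{−1} = 6 (mod 11).
  i = 2 (α = 9): (9−3)(9−8)(9−6)(9−4) = 6·1·3·5 = 90 ≡ 2, so v_2 = 2^{−1} = 6 (mod 11).
  i = 3 (α = 8): (8−3)(8−9)(8−6)(8−4) = 5·(−1)·2·4 = −40 ≡ 4, so v_3 = 4^{−1} = 3 (mod 11).
  i = 4 (α = 6): (6−3)(6−9)(6−8)(6−4) = 3·(−3)·(−2)·2 = 36 ≡ 3, so v_4 = 3^{−1} = 4 (mod 11).
  i = 5 (α = 4): (4−3)(4−9)(4−8)(4−6) = 1·(−5)·(−4)·(−2) = −40 ≡ 4, so v_5 = 4^{−1} = 3 (mod 11).
  v = [6, 6, 3, 4, 3].
Step 2: syndromes of r = [0, 1, 10, 7, 2] (all sums mod 11).
  S_0 = Σ v_i r_i = 6·0 + 6·1 + 3·10 + 4·7 + 3·2 = 70 ≡ 4.
  S_1 = Σ v_i α_i r_i = 6·3·0 + 6·9·1 + 3·8·10 + 4·6·7 + 3·4·2 = 486 ≡ 2.
  α_i^2 mod 11 = [9, 4, 9, 3, 5].
  S_2 = Σ v_i α_i^2 r_i = 6·9·0 + 6·4·1 + 3·9·10 + 4·3·7 + 3·5·2 = 408 ≡ 1.
  S = (4, 2, 1) ≠ 0, so r is not a codeword (an error is present).
Step 3: locate the error. For a single error e at position i, S_ℓ = v_i·e·α_i^ℓ, so α_err = S_1/S_0.
  S_0^{−1} = 4^{−1} = 3 (mod 11), so α_err = 2·3 = 6 ≡ 6 = α_4. Error position i = 4.
  Consistency check: S_2/S_1 = 1·6 = 6 ≡ 6 = α_err ✓ (single-error assumption holds).
Step 4: error magnitude e = S_0/v_4 = S_0·∏_{j≠4}(α_4 − α_j) = 4·3 = 12 ≡ 1 (mod 11).
Step 5: correct position 4: c_4 = r_4 − e = 7 − 1 ≡ 6 (mod 11). Hence c = [0, 1, 10, 6, 2].
  Check: interpolating c through the α_i gives m(x) = 5 + 2·x (degree < 2) with m(α_i) = c_i for every i, so c is indeed a codeword.


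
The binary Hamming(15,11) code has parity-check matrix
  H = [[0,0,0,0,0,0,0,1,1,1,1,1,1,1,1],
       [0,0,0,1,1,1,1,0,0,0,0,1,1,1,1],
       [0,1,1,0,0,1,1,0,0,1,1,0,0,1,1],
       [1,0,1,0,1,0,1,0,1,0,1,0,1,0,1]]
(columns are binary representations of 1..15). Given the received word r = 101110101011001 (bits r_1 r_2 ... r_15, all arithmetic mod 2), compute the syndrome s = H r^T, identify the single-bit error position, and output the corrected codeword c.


s = (0, 1, 0, 1)^T, error position = 5, corrected codeword c = 101100101011001

Compute s = H r^T mod 2 one row at a time:
  s_1 = 0 + 1 + 0 + 1 + 1 + 0 + 0 + 1 = 4 ≡ 0 (mod 2).
  s_2 = 1 + 1 + 0 + 1 + 1 + 0 + 0 + 1 = 5 ≡ 1 (mod 2).
  s_3 = 0 + 1 + 0 + 1 + 0 + 1 + 0 + 1 = 4 ≡ 0 (mod 2).
  s_4 = 1 + 1 + 1 + 1 + 1 + 1 + 0 + 1 = 7 ≡ 1 (mod 2).
s = (0, 1, 0, 1)^T — this equals column 5 of H (binary 0101), so error is at position 5.
Correct: flip bit 5 of r = 101110101011001 to get c = 101100101011001.


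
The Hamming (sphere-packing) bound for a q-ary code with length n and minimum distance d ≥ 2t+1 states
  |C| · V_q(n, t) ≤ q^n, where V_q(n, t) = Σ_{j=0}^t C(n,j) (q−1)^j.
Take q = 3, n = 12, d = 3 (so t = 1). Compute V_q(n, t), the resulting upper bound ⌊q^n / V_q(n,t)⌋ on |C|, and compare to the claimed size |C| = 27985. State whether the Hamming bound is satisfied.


V_q(n, t) = 25, q^n = 531441, Hamming bound = 21257, |C| = 27985 > bound (violated).

Step 1: Compute V_q(n, t) = Σ_{j=0}^1 C(n, j) (q−1)^j.
  j = 0: C(12,0)·(2)^0 = 1·1 = 1.
  j = 1: C(12,1)·(2)^1 = 12·2 = 24.
  V_q(n, t) = 1 + 24 = 25.
Step 2: q^n = 3^12 = 531441.
Step 3: Hamming bound ⌊q^n / V_q(n,t)⌋ = ⌊531441/25⌋ = 21257.
Step 4: Compare |C| = 27985 to 21257: violated.
The claimed |C| lies above the Hamming bound, so no 3-ary code of length 12 with d ≥ 3 can have 27985 codewords.


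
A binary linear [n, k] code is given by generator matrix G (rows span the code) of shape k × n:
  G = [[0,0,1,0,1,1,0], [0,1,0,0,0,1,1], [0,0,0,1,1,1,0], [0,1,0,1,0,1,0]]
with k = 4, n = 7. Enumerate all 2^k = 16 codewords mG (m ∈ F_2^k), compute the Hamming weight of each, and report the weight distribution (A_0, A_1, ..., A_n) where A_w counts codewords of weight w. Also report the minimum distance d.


Weight distribution: A_0 = 1, A_2 = 4, A_3 = 6, A_4 = 3, A_5 = 2. Minimum distance d = 2.

Enumerate all 2^4 = 16 messages m ∈ F_2^4.
For each, compute codeword c = mG in F_2^7, then tally its weight.
  m = 0000 → c = 0000000, weight = 0.
  m = 1000 → c = 0010110, weight = 3.
  m = 0100 → c = 0100011, weight = 3.
  m = 1100 → c = 0110101, weight = 4.
  m = 0010 → c = 0001110, weight = 3.
  m = 1010 → c = 0011000, weight = 2.
  m = 0110 → c = 0101101, weight = 4.
  m = 1110 → c = 0111011, weight = 5.
  m = 0001 → c = 0101010, weight = 3.
  m = 1001 → c = 0111100, weight = 4.
  m = 0101 → c = 0001001, weight = 2.
  m = 1101 → c = 0011111, weight = 5.
  m = 0011 → c = 0100100, weight = 2.
  m = 1011 → c = 0110010, weight = 3.
  m = 0111 → c = 0000111, weight = 3.
  m = 1111 → c = 0010001, weight = 2.
Tally weights:
  weight 0: 1 codewords.
  weight 2: 4 codewords.
  weight 3: 6 codewords.
  weight 4: 3 codewords.
  weight 5: 2 codewords.
Minimum distance d = smallest w > 0 with A_w > 0 = 2.
Sanity: Σ A_w = 16 = 2^4 = 16 ✓.


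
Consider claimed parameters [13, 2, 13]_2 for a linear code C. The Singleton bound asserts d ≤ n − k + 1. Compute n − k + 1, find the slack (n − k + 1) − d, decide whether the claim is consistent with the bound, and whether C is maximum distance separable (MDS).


Singleton RHS = n − k + 1 = 12, slack = -1, bound violated (no such code; not MDS).

Singleton bound: d ≤ n − k + 1.
Here n = 13, k = 2, so n − k + 1 = 12.
Given d = 13, check d ≤ 12: NO.
Slack = (n − k + 1) − d = -1.
The slack is negative: d = 13 exceeds n − k + 1 = 12 by 1, so the Singleton bound is violated and no linear [13, 2, 13]_2 code can exist. In particular it is not MDS (MDS requires d = n − k + 1 exactly).
Description: the claimed parameters are [13, 2, 13]_2; such a code would be impossible (violates the Singleton bound).


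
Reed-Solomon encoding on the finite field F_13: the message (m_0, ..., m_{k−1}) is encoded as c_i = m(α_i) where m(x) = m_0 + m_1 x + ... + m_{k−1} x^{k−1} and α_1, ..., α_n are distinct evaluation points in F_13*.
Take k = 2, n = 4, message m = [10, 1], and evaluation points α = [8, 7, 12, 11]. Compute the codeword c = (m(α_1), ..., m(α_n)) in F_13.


c = [5, 4, 9, 8]

Message polynomial: m(x) = 10 + 1·x (mod 13).
For each evaluation point α_i, compute m(α_i) mod 13:
  α_1 = 8: Horner steps 1 → 5, so m(8) = 5.
  α_2 = 7: Horner steps 1 → 4, so m(7) = 4.
  α_3 = 12: Horner steps 1 → 9, so m(12) = 9.
  α_4 = 11: Horner steps 1 → 8, so m(11) = 8.
Codeword c = [5, 4, 9, 8] ∈ F_13^4.


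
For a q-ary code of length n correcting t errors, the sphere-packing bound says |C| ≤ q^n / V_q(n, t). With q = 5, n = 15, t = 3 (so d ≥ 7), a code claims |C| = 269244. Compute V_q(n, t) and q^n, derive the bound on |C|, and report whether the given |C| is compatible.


V_q(n, t) = 30861, q^n = 30517578125, Hamming bound = 988871, |C| = 269244 ≤ bound (satisfied).

Step 1: Compute V_q(n, t) = Σ_{j=0}^3 C(n, j) (q−1)^j.
  j = 0: C(15,0)·(4)^0 = 1·1 = 1.
  j = 1: C(15,1)·(4)^1 = 15·4 = 60.
  j = 2: C(15,2)·(4)^2 = 105·16 = 1680.
  j = 3: C(15,3)·(4)^3 = 455·64 = 29120.
  V_q(n, t) = 1 + 60 + 1680 + 29120 = 30861.
Step 2: q^n = 5^15 = 30517578125.
Step 3: Hamming bound ⌊q^n / V_q(n,t)⌋ = ⌊30517578125/30861⌋ = 988871.
Step 4: Compare |C| = 269244 to 988871: satisfied.
The claimed |C| lies below the Hamming bound.


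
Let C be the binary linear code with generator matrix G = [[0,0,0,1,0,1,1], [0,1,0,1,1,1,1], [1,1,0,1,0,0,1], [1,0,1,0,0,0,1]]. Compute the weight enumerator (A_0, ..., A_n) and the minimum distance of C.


Weight distribution: A_0 = 1, A_2 = 1, A_3 = 6, A_4 = 5, A_5 = 2, A_6 = 1. Minimum distance d = 2.

Enumerate all 2^4 = 16 messages m ∈ F_2^4.
For each, compute codeword c = mG in F_2^7, then tally its weight.
  m = 0000 → c = 0000000, weight = 0.
  m = 1000 → c = 0001011, weight = 3.
  m = 0100 → c = 0101111, weight = 5.
  m = 1100 → c = 0100100, weight = 2.
  m = 0010 → c = 1101001, weight = 4.
  m = 1010 → c = 1100010, weight = 3.
  m = 0110 → c = 1000110, weight = 3.
  m = 1110 → c = 1001101, weight = 4.
  m = 0001 → c = 1010001, weight = 3.
  m = 1001 → c = 1011010, weight = 4.
  m = 0101 → c = 1111110, weight = 6.
  m = 1101 → c = 1110101, weight = 5.
  m = 0011 → c = 0111000, weight = 3.
  m = 1011 → c = 0110011, weight = 4.
  m = 0111 → c = 0010111, weight = 4.
  m = 1111 → c = 0011100, weight = 3.
Tally weights:
  weight 0: 1 codewords.
  weight 2: 1 codewords.
  weight 3: 6 codewords.
  weight 4: 5 codewords.
  weight 5: 2 codewords.
  weight 6: 1 codewords.
Minimum distance d = smallest w > 0 with A_w > 0 = 2.
Sanity: Σ A_w = 16 = 2^4 = 16 ✓.


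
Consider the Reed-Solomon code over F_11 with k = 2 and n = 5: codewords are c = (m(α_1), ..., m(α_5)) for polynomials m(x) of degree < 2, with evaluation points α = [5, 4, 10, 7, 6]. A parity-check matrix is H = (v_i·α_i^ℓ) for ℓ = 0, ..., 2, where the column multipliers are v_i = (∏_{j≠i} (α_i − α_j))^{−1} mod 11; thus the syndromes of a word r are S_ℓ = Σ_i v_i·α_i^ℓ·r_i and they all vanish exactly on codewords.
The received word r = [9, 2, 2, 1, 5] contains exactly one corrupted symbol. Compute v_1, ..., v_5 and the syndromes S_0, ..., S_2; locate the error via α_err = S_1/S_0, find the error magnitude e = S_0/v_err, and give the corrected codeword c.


S = (3, 8, 3), error at position 3, error magnitude e = 2, c = [9, 2, 0, 1, 5].

Step 1: column multipliers v_i = (∏_{j≠i}(α_i − α_j))^{−1} mod 11.
  i = 1 (α = 5): (5−4)(5−10)(5−7)(5−6) = 1·(−5)·(−2)·(−1) = −10 ≡ 1, so v_1 = 1^{−1} = 1 (mod 11).
  i = 2 (α = 4): (4−5)(4−10)(4−7)(4−6) = (−1)·(−6)·(−3)·(−2) = 36 ≡ 3, so v_2 = 3^{−1} = 4 (mod 11).
  i = 3 (α = 10): (10−5)(10−4)(10−7)(10−6) = 5·6·3·4 = 360 ≡ 8, so v_3 = 8^{−1} = 7 (mod 11).
  i = 4 (α = 7): (7−5)(7−4)(7−10)(7−6) = 2·3·(−3)·1 = −18 ≡ 4, so v_4 = 4^{−1} = 3 (mod 11).
  i = 5 (α = 6): (6−5)(6−4)(6−10)(6−7) = 1·2·(−4)·(−1) = 8 ≡ 8, so v_5 = 8^{−1} = 7 (mod 11).
  v = [1, 4, 7, 3, 7].
Step 2: syndromes of r = [9, 2, 2, 1, 5] (all sums mod 11).
  S_0 = Σ v_i r_i = 1·9 + 4·2 + 7·2 + 3·1 + 7·5 = 69 ≡ 3.
  S_1 = Σ v_i α_i r_i = 1·5·9 + 4·4·2 + 7·10·2 + 3·7·1 + 7·6·5 = 448 ≡ 8.
  α_i^2 mod 11 = [3, 5, 1, 5, 3].
  S_2 = Σ v_i α_i^2 r_i = 1·3·9 + 4·5·2 + 7·1·2 + 3·5·1 + 7·3·5 = 201 ≡ 3.
  S = (3, 8, 3) ≠ 0, so r is not a codeword (an error is present).
Step 3: locate the error. For a single error e at position i, S_ℓ = v_i·e·α_i^ℓ, so α_err = S_1/S_0.
  S_0^{−1} = 3^{−1} = 4 (mod 11), so α_err = 8·4 = 32 ≡ 10 = α_3. Error position i = 3.
  Consistency check: S_2/S_1 = 3·7 = 21 ≡ 10 = α_err ✓ (single-error assumption holds).
Step 4: error magnitude e = S_0/v_3 = S_0·∏_{j≠3}(α_3 − α_j) = 3·8 = 24 ≡ 2 (mod 11).
Step 5: correct position 3: c_3 = r_3 − e = 2 − 2 ≡ 0 (mod 11). Hence c = [9, 2, 0, 1, 5].
  Check: interpolating c through the α_i gives m(x) = 7 + 7·x (degree < 2) with m(α_i) = c_i for every i, so c is indeed a codeword.


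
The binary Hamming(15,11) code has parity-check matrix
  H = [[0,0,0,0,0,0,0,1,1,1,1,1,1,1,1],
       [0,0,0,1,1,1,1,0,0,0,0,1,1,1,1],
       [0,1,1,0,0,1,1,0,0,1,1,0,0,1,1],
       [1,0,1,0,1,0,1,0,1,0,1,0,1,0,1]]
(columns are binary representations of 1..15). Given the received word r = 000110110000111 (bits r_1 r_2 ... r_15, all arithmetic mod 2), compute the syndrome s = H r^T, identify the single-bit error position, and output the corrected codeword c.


s = (0, 0, 1, 0)^T, error position = 2, corrected codeword c = 010110110000111

Compute s = H r^T mod 2 one row at a time:
  s_1 = 1 + 0 + 0 + 0 + 0 + 1 + 1 + 1 = 4 ≡ 0 (mod 2).
  s_2 = 1 + 1 + 0 + 1 + 0 + 1 + 1 + 1 = 6 ≡ 0 (mod 2).
  s_3 = 0 + 0 + 0 + 1 + 0 + 0 + 1 + 1 = 3 ≡ 1 (mod 2).
  s_4 = 0 + 0 + 1 + 1 + 0 + 0 + 1 + 1 = 4 ≡ 0 (mod 2).
s = (0, 0, 1, 0)^T — this equals column 2 of H (binary 0010), so error is at position 2.
Correct: flip bit 2 of r = 000110110000111 to get c = 010110110000111.


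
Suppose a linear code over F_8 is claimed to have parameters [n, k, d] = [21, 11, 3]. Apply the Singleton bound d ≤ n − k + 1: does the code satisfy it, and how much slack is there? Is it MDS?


Singleton RHS = n − k + 1 = 11, slack = 8, bound satisfied, not MDS.

Singleton bound: d ≤ n − k + 1.
Here n = 21, k = 11, so n − k + 1 = 11.
Given d = 3, check d ≤ 11: YES.
Slack = (n − k + 1) − d = 8.
The code is NOT MDS (slack = 8 > 0).
Description: the claimed parameters are [21, 11, 3]_8; such a code would be non-MDS.


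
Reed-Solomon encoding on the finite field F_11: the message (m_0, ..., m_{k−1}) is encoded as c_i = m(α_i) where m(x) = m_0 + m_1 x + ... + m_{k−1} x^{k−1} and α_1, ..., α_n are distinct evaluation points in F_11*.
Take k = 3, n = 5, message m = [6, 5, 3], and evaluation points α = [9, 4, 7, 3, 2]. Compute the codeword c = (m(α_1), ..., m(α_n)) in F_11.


c = [8, 8, 1, 4, 6]

Message polynomial: m(x) = 6 + 5·x + 3·x^2 (mod 11).
For each evaluation point α_i, compute m(α_i) mod 11:
  α_1 = 9: Horner steps 3 → 10 → 8, so m(9) = 8.
  α_2 = 4: Horner steps 3 → 6 → 8, so m(4) = 8.
  α_3 = 7: Horner steps 3 → 4 → 1, so m(7) = 1.
  α_4 = 3: Horner steps 3 → 3 → 4, so m(3) = 4.
  α_5 = 2: Horner steps 3 → 0 → 6, so m(2) = 6.
Codeword c = [8, 8, 1, 4, 6] ∈ F_11^5.
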